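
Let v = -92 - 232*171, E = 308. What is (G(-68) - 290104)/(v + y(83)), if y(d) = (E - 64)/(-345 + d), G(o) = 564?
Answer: 18964870/2604603 ≈ 7.2813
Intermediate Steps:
y(d) = 244/(-345 + d) (y(d) = (308 - 64)/(-345 + d) = 244/(-345 + d))
v = -39764 (v = -92 - 39672 = -39764)
(G(-68) - 290104)/(v + y(83)) = (564 - 290104)/(-39764 + 244/(-345 + 83)) = -289540/(-39764 + 244/(-262)) = -289540/(-39764 + 244*(-1/262)) = -289540/(-39764 - 122/131) = -289540/(-5209206/131) = -289540*(-131/5209206) = 18964870/2604603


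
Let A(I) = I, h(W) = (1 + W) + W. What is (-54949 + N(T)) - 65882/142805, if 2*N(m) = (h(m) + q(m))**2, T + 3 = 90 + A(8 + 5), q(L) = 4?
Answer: -9692735529/285610 ≈ -33937.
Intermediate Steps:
h(W) = 1 + 2*W
T = 100 (T = -3 + (90 + (8 + 5)) = -3 + (90 + 13) = -3 + 103 = 100)
N(m) = (5 + 2*m)**2/2 (N(m) = ((1 + 2*m) + 4)**2/2 = (5 + 2*m)**2/2)
(-54949 + N(T)) - 65882/142805 = (-54949 + (5 + 2*100)**2/2) - 65882/142805 = (-54949 + (5 + 200)**2/2) - 65882*1/142805 = (-54949 + (1/2)*205**2) - 65882/142805 = (-54949 + (1/2)*42025) - 65882/142805 = (-54949 + 42025/2) - 65882/142805 = -67873/2 - 65882/142805 = -9692735529/285610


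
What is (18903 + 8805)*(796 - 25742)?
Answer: -691203768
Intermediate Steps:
(18903 + 8805)*(796 - 25742) = 27708*(-24946) = -691203768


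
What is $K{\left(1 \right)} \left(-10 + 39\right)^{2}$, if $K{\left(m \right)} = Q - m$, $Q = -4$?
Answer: $-4205$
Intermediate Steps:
$K{\left(m \right)} = -4 - m$
$K{\left(1 \right)} \left(-10 + 39\right)^{2} = \left(-4 - 1\right) \left(-10 + 39\right)^{2} = \left(-4 - 1\right) 29^{2} = \left(-5\right) 841 = -4205$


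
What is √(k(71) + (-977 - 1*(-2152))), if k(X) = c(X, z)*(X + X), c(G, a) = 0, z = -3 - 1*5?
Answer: 5*√47 ≈ 34.278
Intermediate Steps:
z = -8 (z = -3 - 5 = -8)
k(X) = 0 (k(X) = 0*(X + X) = 0*(2*X) = 0)
√(k(71) + (-977 - 1*(-2152))) = √(0 + (-977 - 1*(-2152))) = √(0 + (-977 + 2152)) = √(0 + 1175) = √1175 = 5*√47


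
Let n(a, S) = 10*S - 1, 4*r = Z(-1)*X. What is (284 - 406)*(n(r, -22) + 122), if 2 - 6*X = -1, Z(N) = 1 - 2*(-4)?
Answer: 12078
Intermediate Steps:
Z(N) = 9 (Z(N) = 1 + 8 = 9)
X = ½ (X = ⅓ - ⅙*(-1) = ⅓ + ⅙ = ½ ≈ 0.50000)
r = 9/8 (r = (9*(½))/4 = (¼)*(9/2) = 9/8 ≈ 1.1250)
n(a, S) = -1 + 10*S
(284 - 406)*(n(r, -22) + 122) = (284 - 406)*((-1 + 10*(-22)) + 122) = -122*((-1 - 220) + 122) = -122*(-221 + 122) = -122*(-99) = 12078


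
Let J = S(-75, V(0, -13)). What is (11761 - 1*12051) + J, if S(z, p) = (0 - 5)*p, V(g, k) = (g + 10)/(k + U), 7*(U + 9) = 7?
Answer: -6040/21 ≈ -287.62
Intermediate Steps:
U = -8 (U = -9 + (1/7)*7 = -9 + 1 = -8)
V(g, k) = (10 + g)/(-8 + k) (V(g, k) = (g + 10)/(k - 8) = (10 + g)/(-8 + k))
S(z, p) = -5*p
J = 50/21 (J = -5*(10 + 0)/(-8 - 13) = -5*10/(-21) = -(-5)*10/21 = -5*(-10/21) = 50/21 ≈ 2.3810)
(11761 - 1*12051) + J = (11761 - 1*12051) + 50/21 = (11761 - 12051) + 50/21 = -290 + 50/21 = -6040/21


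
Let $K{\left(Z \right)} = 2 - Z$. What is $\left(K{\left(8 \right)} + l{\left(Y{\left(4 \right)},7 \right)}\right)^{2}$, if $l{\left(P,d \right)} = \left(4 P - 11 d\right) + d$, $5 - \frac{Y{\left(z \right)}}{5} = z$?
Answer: $3136$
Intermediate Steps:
$Y{\left(z \right)} = 25 - 5 z$
$l{\left(P,d \right)} = - 10 d + 4 P$ ($l{\left(P,d \right)} = \left(- 11 d + 4 P\right) + d = - 10 d + 4 P$)
$\left(K{\left(8 \right)} + l{\left(Y{\left(4 \right)},7 \right)}\right)^{2} = \left(\left(2 - 8\right) + \left(\left(-10\right) 7 + 4 \left(25 - 20\right)\right)\right)^{2} = \left(\left(2 - 8\right) - \left(70 - 4 \left(25 - 20\right)\right)\right)^{2} = \left(-6 + \left(-70 + 4 \cdot 5\right)\right)^{2} = \left(-6 + \left(-70 + 20\right)\right)^{2} = \left(-6 - 50\right)^{2} = \left(-56\right)^{2} = 3136$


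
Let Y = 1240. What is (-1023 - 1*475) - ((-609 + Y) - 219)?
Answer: -1910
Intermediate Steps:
(-1023 - 1*475) - ((-609 + Y) - 219) = (-1023 - 1*475) - ((-609 + 1240) - 219) = (-1023 - 475) - (631 - 219) = -1498 - 1*412 = -1498 - 412 = -1910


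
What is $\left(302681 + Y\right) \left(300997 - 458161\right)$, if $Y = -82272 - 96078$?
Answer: $-19540357284$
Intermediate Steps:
$Y = -178350$ ($Y = -82272 - 96078 = -178350$)
$\left(302681 + Y\right) \left(300997 - 458161\right) = \left(302681 - 178350\right) \left(300997 - 458161\right) = 124331 \left(-157164\right) = -19540357284$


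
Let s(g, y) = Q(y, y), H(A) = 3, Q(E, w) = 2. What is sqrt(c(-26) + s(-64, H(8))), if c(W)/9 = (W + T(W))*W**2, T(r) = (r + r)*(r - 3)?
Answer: 7*sqrt(184010) ≈ 3002.7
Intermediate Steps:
T(r) = 2*r*(-3 + r) (T(r) = (2*r)*(-3 + r) = 2*r*(-3 + r))
s(g, y) = 2
c(W) = 9*W**2*(W + 2*W*(-3 + W)) (c(W) = 9*((W + 2*W*(-3 + W))*W**2) = 9*(W**2*(W + 2*W*(-3 + W))) = 9*W**2*(W + 2*W*(-3 + W)))
sqrt(c(-26) + s(-64, H(8))) = sqrt((-26)**3*(-45 + 18*(-26)) + 2) = sqrt(-17576*(-45 - 468) + 2) = sqrt(-17576*(-513) + 2) = sqrt(9016488 + 2) = sqrt(9016490) = 7*sqrt(184010)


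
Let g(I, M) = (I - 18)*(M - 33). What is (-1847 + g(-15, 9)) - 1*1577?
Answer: -2632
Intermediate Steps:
g(I, M) = (-33 + M)*(-18 + I) (g(I, M) = (-18 + I)*(-33 + M) = (-33 + M)*(-18 + I))
(-1847 + g(-15, 9)) - 1*1577 = (-1847 + (594 - 33*(-15) - 18*9 - 15*9)) - 1*1577 = (-1847 + (594 + 495 - 162 - 135)) - 1577 = (-1847 + 792) - 1577 = -1055 - 1577 = -2632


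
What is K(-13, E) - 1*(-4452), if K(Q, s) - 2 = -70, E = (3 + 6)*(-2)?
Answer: 4384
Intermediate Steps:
E = -18 (E = 9*(-2) = -18)
K(Q, s) = -68 (K(Q, s) = 2 - 70 = -68)
K(-13, E) - 1*(-4452) = -68 - 1*(-4452) = -68 + 4452 = 4384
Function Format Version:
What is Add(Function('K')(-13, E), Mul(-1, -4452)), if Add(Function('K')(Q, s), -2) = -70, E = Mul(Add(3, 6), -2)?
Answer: 4384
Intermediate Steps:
E = -18 (E = Mul(9, -2) = -18)
Function('K')(Q, s) = -68 (Function('K')(Q, s) = Add(2, -70) = -68)
Add(Function('K')(-13, E), Mul(-1, -4452)) = Add(-68, Mul(-1, -4452)) = Add(-68, 4452) = 4384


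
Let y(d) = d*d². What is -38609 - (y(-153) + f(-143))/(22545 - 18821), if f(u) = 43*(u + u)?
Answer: -140186041/3724 ≈ -37644.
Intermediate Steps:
f(u) = 86*u (f(u) = 43*(2*u) = 86*u)
y(d) = d³
-38609 - (y(-153) + f(-143))/(22545 - 18821) = -38609 - ((-153)³ + 86*(-143))/(22545 - 18821) = -38609 - (-3581577 - 12298)/3724 = -38609 - (-3593875)/3724 = -38609 - 1*(-3593875/3724) = -38609 + 3593875/3724 = -140186041/3724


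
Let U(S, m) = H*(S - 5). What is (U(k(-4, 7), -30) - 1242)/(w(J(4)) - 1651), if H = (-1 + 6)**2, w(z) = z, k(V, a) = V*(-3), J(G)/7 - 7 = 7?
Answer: 1067/1553 ≈ 0.68706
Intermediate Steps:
J(G) = 98 (J(G) = 49 + 7*7 = 49 + 49 = 98)
k(V, a) = -3*V
H = 25 (H = 5**2 = 25)
U(S, m) = -125 + 25*S (U(S, m) = 25*(S - 5) = 25*(-5 + S) = -125 + 25*S)
(U(k(-4, 7), -30) - 1242)/(w(J(4)) - 1651) = ((-125 + 25*(-3*(-4))) - 1242)/(98 - 1651) = ((-125 + 25*12) - 1242)/(-1553) = ((-125 + 300) - 1242)*(-1/1553) = (175 - 1242)*(-1/1553) = -1067*(-1/1553) = 1067/1553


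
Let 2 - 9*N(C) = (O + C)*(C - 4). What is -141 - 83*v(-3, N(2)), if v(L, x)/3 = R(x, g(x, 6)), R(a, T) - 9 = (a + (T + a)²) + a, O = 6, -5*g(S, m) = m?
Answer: -88434/25 ≈ -3537.4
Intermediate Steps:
g(S, m) = -m/5
N(C) = 2/9 - (-4 + C)*(6 + C)/9 (N(C) = 2/9 - (6 + C)*(C - 4)/9 = 2/9 - (6 + C)*(-4 + C)/9 = 2/9 - (-4 + C)*(6 + C)/9)
R(a, T) = 9 + (T + a)² + 2*a (R(a, T) = 9 + ((a + (T + a)²) + a) = 9 + ((T + a)² + 2*a) = 9 + (T + a)² + 2*a)
v(L, x) = 27 + 3*(-6/5 + x)² + 6*x (v(L, x) = 3*(9 + (-⅕*6 + x)² + 2*x) = 3*(9 + (-6/5 + x)² + 2*x) = 27 + 3*(-6/5 + x)² + 6*x)
-141 - 83*v(-3, N(2)) = -141 - 83*(783/25 + 3*(26/9 - 2/9*2 - ⅑*2²)² - 6*(26/9 - 2/9*2 - ⅑*2²)/5) = -141 - 83*(783/25 + 3*(26/9 - 4/9 - ⅑*4)² - 6*(26/9 - 4/9 - ⅑*4)/5) = -141 - 83*(783/25 + 3*(26/9 - 4/9 - 4/9)² - 6*(26/9 - 4/9 - 4/9)/5) = -141 - 83*(783/25 + 3*2² - 6/5*2) = -141 - 83*(783/25 + 3*4 - 12/5) = -141 - 83*(783/25 + 12 - 12/5) = -141 - 83*1023/25 = -141 - 84909/25 = -88434/25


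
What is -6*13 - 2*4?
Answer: -86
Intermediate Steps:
-6*13 - 2*4 = -78 - 8 = -86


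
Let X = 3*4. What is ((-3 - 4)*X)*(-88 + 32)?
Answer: 4704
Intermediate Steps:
X = 12
((-3 - 4)*X)*(-88 + 32) = ((-3 - 4)*12)*(-88 + 32) = -7*12*(-56) = -84*(-56) = 4704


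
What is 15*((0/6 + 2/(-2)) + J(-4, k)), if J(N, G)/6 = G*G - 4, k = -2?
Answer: -15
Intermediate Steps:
J(N, G) = -24 + 6*G² (J(N, G) = 6*(G*G - 4) = 6*(G² - 4) = 6*(-4 + G²) = -24 + 6*G²)
15*((0/6 + 2/(-2)) + J(-4, k)) = 15*((0/6 + 2/(-2)) + (-24 + 6*(-2)²)) = 15*((0*(⅙) + 2*(-½)) + (-24 + 6*4)) = 15*((0 - 1) + (-24 + 24)) = 15*(-1 + 0) = 15*(-1) = -15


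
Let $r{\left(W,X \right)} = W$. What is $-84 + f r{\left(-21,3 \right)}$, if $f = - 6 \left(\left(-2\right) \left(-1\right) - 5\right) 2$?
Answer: $-840$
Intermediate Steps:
$f = 36$ ($f = - 6 \left(2 - 5\right) 2 = \left(-6\right) \left(-3\right) 2 = 18 \cdot 2 = 36$)
$-84 + f r{\left(-21,3 \right)} = -84 + 36 \left(-21\right) = -84 - 756 = -840$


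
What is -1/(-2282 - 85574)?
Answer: 1/87856 ≈ 1.1382e-5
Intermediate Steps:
-1/(-2282 - 85574) = -1/(-87856) = -1*(-1/87856) = 1/87856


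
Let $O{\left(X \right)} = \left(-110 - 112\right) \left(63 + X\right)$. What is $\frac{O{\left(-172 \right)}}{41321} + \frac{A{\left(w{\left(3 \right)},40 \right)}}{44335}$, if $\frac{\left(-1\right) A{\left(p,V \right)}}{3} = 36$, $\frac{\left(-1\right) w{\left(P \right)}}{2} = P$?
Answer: $\frac{1068355662}{1831966535} \approx 0.58317$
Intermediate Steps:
$w{\left(P \right)} = - 2 P$
$A{\left(p,V \right)} = -108$ ($A{\left(p,V \right)} = \left(-3\right) 36 = -108$)
$O{\left(X \right)} = -13986 - 222 X$ ($O{\left(X \right)} = - 222 \left(63 + X\right) = -13986 - 222 X$)
$\frac{O{\left(-172 \right)}}{41321} + \frac{A{\left(w{\left(3 \right)},40 \right)}}{44335} = \frac{-13986 - -38184}{41321} - \frac{108}{44335} = \left(-13986 + 38184\right) \frac{1}{41321} - \frac{108}{44335} = 24198 \cdot \frac{1}{41321} - \frac{108}{44335} = \frac{24198}{41321} - \frac{108}{44335} = \frac{1068355662}{1831966535}$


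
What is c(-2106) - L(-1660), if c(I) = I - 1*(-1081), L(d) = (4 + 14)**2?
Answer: -1349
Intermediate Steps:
L(d) = 324 (L(d) = 18**2 = 324)
c(I) = 1081 + I (c(I) = I + 1081 = 1081 + I)
c(-2106) - L(-1660) = (1081 - 2106) - 1*324 = -1025 - 324 = -1349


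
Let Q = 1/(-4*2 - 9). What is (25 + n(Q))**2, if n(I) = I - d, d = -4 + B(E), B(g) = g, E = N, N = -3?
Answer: 294849/289 ≈ 1020.2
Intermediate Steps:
E = -3
d = -7 (d = -4 - 3 = -7)
Q = -1/17 (Q = 1/(-8 - 9) = 1/(-17) = -1/17 ≈ -0.058824)
n(I) = 7 + I (n(I) = I - 1*(-7) = I + 7 = 7 + I)
(25 + n(Q))**2 = (25 + (7 - 1/17))**2 = (25 + 118/17)**2 = (543/17)**2 = 294849/289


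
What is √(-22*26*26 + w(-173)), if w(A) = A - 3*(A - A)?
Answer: I*√15045 ≈ 122.66*I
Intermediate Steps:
w(A) = A (w(A) = A - 3*0 = A + 0 = A)
√(-22*26*26 + w(-173)) = √(-22*26*26 - 173) = √(-572*26 - 173) = √(-14872 - 173) = √(-15045) = I*√15045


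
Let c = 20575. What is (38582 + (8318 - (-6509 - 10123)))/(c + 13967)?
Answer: 31766/17271 ≈ 1.8393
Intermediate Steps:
(38582 + (8318 - (-6509 - 10123)))/(c + 13967) = (38582 + (8318 - (-6509 - 10123)))/(20575 + 13967) = (38582 + (8318 - 1*(-16632)))/34542 = (38582 + (8318 + 16632))*(1/34542) = (38582 + 24950)*(1/34542) = 63532*(1/34542) = 31766/17271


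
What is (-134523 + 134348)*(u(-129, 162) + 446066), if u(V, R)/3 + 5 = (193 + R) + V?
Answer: -78177575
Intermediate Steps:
u(V, R) = 564 + 3*R + 3*V (u(V, R) = -15 + 3*((193 + R) + V) = -15 + 3*(193 + R + V) = -15 + (579 + 3*R + 3*V) = 564 + 3*R + 3*V)
(-134523 + 134348)*(u(-129, 162) + 446066) = (-134523 + 134348)*((564 + 3*162 + 3*(-129)) + 446066) = -175*((564 + 486 - 387) + 446066) = -175*(663 + 446066) = -175*446729 = -78177575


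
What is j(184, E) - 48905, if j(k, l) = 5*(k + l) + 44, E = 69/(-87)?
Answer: -1390404/29 ≈ -47945.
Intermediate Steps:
E = -23/29 (E = 69*(-1/87) = -23/29 ≈ -0.79310)
j(k, l) = 44 + 5*k + 5*l (j(k, l) = (5*k + 5*l) + 44 = 44 + 5*k + 5*l)
j(184, E) - 48905 = (44 + 5*184 + 5*(-23/29)) - 48905 = (44 + 920 - 115/29) - 48905 = 27841/29 - 48905 = -1390404/29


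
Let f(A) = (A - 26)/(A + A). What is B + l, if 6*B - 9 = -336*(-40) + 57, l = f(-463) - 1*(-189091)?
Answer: 177183181/926 ≈ 1.9134e+5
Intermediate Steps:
f(A) = (-26 + A)/(2*A) (f(A) = (-26 + A)/((2*A)) = (-26 + A)*(1/(2*A)) = (-26 + A)/(2*A))
l = 175098755/926 (l = (½)*(-26 - 463)/(-463) - 1*(-189091) = (½)*(-1/463)*(-489) + 189091 = 489/926 + 189091 = 175098755/926 ≈ 1.8909e+5)
B = 2251 (B = 3/2 + (-336*(-40) + 57)/6 = 3/2 + (13440 + 57)/6 = 3/2 + (⅙)*13497 = 3/2 + 4499/2 = 2251)
B + l = 2251 + 175098755/926 = 177183181/926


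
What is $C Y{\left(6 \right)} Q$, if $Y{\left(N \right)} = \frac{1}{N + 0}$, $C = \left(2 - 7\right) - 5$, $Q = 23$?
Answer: $- \frac{115}{3} \approx -38.333$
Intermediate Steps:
$C = -10$ ($C = -5 - 5 = -10$)
$Y{\left(N \right)} = \frac{1}{N}$
$C Y{\left(6 \right)} Q = - \frac{10}{6} \cdot 23 = \left(-10\right) \frac{1}{6} \cdot 23 = \left(- \frac{5}{3}\right) 23 = - \frac{115}{3}$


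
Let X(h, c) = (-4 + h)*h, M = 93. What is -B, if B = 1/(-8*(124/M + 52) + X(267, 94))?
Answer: -3/209383 ≈ -1.4328e-5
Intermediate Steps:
X(h, c) = h*(-4 + h)
B = 3/209383 (B = 1/(-8*(124/93 + 52) + 267*(-4 + 267)) = 1/(-8*(124*(1/93) + 52) + 267*263) = 1/(-8*(4/3 + 52) + 70221) = 1/(-8*160/3 + 70221) = 1/(-1280/3 + 70221) = 1/(209383/3) = 3/209383 ≈ 1.4328e-5)
-B = -1*3/209383 = -3/209383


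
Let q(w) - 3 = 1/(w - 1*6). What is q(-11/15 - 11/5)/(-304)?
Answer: -387/40736 ≈ -0.0095002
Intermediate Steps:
q(w) = 3 + 1/(-6 + w) (q(w) = 3 + 1/(w - 1*6) = 3 + 1/(w - 6) = 3 + 1/(-6 + w))
q(-11/15 - 11/5)/(-304) = ((-17 + 3*(-11/15 - 11/5))/(-6 + (-11/15 - 11/5)))/(-304) = ((-17 + 3*(-11*1/15 - 11*⅕))/(-6 + (-11*1/15 - 11*⅕)))*(-1/304) = ((-17 + 3*(-11/15 - 11/5))/(-6 + (-11/15 - 11/5)))*(-1/304) = ((-17 + 3*(-44/15))/(-6 - 44/15))*(-1/304) = ((-17 - 44/5)/(-134/15))*(-1/304) = -15/134*(-129/5)*(-1/304) = (387/134)*(-1/304) = -387/40736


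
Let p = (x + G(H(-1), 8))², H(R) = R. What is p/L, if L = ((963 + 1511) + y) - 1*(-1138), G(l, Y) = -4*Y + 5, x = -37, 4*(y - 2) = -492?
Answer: 4096/3491 ≈ 1.1733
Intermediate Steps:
y = -121 (y = 2 + (¼)*(-492) = 2 - 123 = -121)
G(l, Y) = 5 - 4*Y
p = 4096 (p = (-37 + (5 - 4*8))² = (-37 + (5 - 32))² = (-37 - 27)² = (-64)² = 4096)
L = 3491 (L = ((963 + 1511) - 121) - 1*(-1138) = (2474 - 121) + 1138 = 2353 + 1138 = 3491)
p/L = 4096/3491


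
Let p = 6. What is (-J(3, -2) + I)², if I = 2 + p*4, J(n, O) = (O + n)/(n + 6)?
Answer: 54289/81 ≈ 670.23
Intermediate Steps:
J(n, O) = (O + n)/(6 + n)
I = 26 (I = 2 + 6*4 = 2 + 24 = 26)
(-J(3, -2) + I)² = (-(-2 + 3)/(6 + 3) + 26)² = (-1/9 + 26)² = (-1*⅑ + 26)² = (-⅑ + 26)² = (233/9)² = 54289/81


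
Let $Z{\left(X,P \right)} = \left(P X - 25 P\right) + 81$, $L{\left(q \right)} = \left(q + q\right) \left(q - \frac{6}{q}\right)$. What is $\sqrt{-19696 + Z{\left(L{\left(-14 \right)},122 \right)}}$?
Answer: $\sqrt{23695} \approx 153.93$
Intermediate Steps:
$L{\left(q \right)} = 2 q \left(q - \frac{6}{q}\right)$
$Z{\left(X,P \right)} = 81 - 25 P + P X$ ($Z{\left(X,P \right)} = \left(- 25 P + P X\right) + 81 = 81 - 25 P + P X$)
$\sqrt{-19696 + Z{\left(L{\left(-14 \right)},122 \right)}} = \sqrt{-19696 + \left(81 - 3050 + 122 \left(-12 + 2 \left(-14\right)^{2}\right)\right)} = \sqrt{-19696 + \left(81 - 3050 + 122 \left(-12 + 2 \cdot 196\right)\right)} = \sqrt{-19696 + \left(81 - 3050 + 122 \left(-12 + 392\right)\right)} = \sqrt{-19696 + \left(81 - 3050 + 122 \cdot 380\right)} = \sqrt{-19696 + \left(81 - 3050 + 46360\right)} = \sqrt{-19696 + 43391} = \sqrt{23695}$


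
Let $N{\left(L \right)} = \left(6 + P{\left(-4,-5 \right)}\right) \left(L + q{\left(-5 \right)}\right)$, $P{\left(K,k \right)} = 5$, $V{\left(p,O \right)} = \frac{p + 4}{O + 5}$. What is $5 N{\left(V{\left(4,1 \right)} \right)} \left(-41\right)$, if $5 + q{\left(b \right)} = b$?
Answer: $\frac{58630}{3} \approx 19543.0$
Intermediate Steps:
$V{\left(p,O \right)} = \frac{4 + p}{5 + O}$
$q{\left(b \right)} = -5 + b$
$N{\left(L \right)} = -110 + 11 L$ ($N{\left(L \right)} = \left(6 + 5\right) \left(L - 10\right) = 11 \left(L - 10\right) = 11 \left(-10 + L\right) = -110 + 11 L$)
$5 N{\left(V{\left(4,1 \right)} \right)} \left(-41\right) = 5 \left(-110 + 11 \frac{4 + 4}{5 + 1}\right) \left(-41\right) = 5 \left(-110 + 11 \cdot \frac{1}{6} \cdot 8\right) \left(-41\right) = 5 \left(-110 + 11 \cdot \frac{4}{3}\right) \left(-41\right) = 5 \left(-110 + \frac{44}{3}\right) \left(-41\right) = 5 \left(- \frac{286}{3}\right) \left(-41\right) = \left(- \frac{1430}{3}\right) \left(-41\right) = \frac{58630}{3}$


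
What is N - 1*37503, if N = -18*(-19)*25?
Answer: -28953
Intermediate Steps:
N = 8550 (N = 342*25 = 8550)
N - 1*37503 = 8550 - 1*37503 = 8550 - 37503 = -28953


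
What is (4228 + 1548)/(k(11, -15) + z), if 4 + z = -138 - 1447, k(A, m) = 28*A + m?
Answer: -361/81 ≈ -4.4568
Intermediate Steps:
k(A, m) = m + 28*A
z = -1589 (z = -4 + (-138 - 1447) = -4 - 1585 = -1589)
(4228 + 1548)/(k(11, -15) + z) = (4228 + 1548)/((-15 + 28*11) - 1589) = 5776/((-15 + 308) - 1589) = 5776/(293 - 1589) = 5776/(-1296) = 5776*(-1/1296) = -361/81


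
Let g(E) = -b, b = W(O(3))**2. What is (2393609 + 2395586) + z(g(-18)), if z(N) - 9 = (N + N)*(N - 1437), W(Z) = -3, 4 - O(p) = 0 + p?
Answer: 4815232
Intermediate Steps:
O(p) = 4 - p (O(p) = 4 - (0 + p) = 4 - p)
b = 9 (b = (-3)**2 = 9)
g(E) = -9 (g(E) = -1*9 = -9)
z(N) = 9 + 2*N*(-1437 + N) (z(N) = 9 + (N + N)*(N - 1437) = 9 + (2*N)*(-1437 + N) = 9 + 2*N*(-1437 + N))
(2393609 + 2395586) + z(g(-18)) = (2393609 + 2395586) + (9 - 2874*(-9) + 2*(-9)**2) = 4789195 + (9 + 25866 + 2*81) = 4789195 + (9 + 25866 + 162) = 4789195 + 26037 = 4815232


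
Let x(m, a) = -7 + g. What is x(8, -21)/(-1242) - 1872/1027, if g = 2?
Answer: -178453/98118 ≈ -1.8188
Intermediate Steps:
x(m, a) = -5 (x(m, a) = -7 + 2 = -5)
x(8, -21)/(-1242) - 1872/1027 = -5/(-1242) - 1872/1027 = -5*(-1/1242) - 1872*1/1027 = 5/1242 - 144/79 = -178453/98118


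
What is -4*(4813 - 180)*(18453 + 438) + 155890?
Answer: -349932122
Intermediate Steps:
-4*(4813 - 180)*(18453 + 438) + 155890 = -18532*18891 + 155890 = -4*87522003 + 155890 = -350088012 + 155890 = -349932122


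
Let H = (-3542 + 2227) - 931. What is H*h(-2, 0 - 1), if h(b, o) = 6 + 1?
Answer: -15722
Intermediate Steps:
h(b, o) = 7
H = -2246 (H = -1315 - 931 = -2246)
H*h(-2, 0 - 1) = -2246*7 = -15722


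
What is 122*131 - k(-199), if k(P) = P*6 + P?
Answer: 17375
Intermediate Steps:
k(P) = 7*P (k(P) = 6*P + P = 7*P)
122*131 - k(-199) = 122*131 - 7*(-199) = 15982 - 1*(-1393) = 15982 + 1393 = 17375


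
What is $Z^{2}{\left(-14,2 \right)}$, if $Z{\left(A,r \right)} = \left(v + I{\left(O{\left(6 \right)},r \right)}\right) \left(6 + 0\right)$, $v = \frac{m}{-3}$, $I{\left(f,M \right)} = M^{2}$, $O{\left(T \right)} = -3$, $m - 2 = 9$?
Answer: $4$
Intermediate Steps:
$m = 11$ ($m = 2 + 9 = 11$)
$v = - \frac{11}{3}$ ($v = \frac{11}{-3} = 11 \left(- \frac{1}{3}\right) = - \frac{11}{3} \approx -3.6667$)
$Z{\left(A,r \right)} = -22 + 6 r^{2}$ ($Z{\left(A,r \right)} = \left(- \frac{11}{3} + r^{2}\right) \left(6 + 0\right) = \left(- \frac{11}{3} + r^{2}\right) 6 = -22 + 6 r^{2}$)
$Z^{2}{\left(-14,2 \right)} = \left(-22 + 6 \cdot 2^{2}\right)^{2} = \left(-22 + 6 \cdot 4\right)^{2} = \left(-22 + 24\right)^{2} = 2^{2} = 4$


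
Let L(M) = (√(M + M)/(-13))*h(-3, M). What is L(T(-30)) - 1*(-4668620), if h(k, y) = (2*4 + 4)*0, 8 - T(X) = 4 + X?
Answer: 4668620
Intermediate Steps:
T(X) = 4 - X (T(X) = 8 - (4 + X) = 8 + (-4 - X) = 4 - X)
h(k, y) = 0 (h(k, y) = (8 + 4)*0 = 12*0 = 0)
L(M) = 0 (L(M) = (√(M + M)/(-13))*0 = -√2*√M/13*0 = 0)
L(T(-30)) - 1*(-4668620) = 0 - 1*(-4668620) = 0 + 4668620 = 4668620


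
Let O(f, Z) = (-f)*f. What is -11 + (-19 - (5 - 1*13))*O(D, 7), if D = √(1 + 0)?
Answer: 0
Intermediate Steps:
D = 1 (D = √1 = 1)
O(f, Z) = -f²
-11 + (-19 - (5 - 1*13))*O(D, 7) = -11 + (-19 - (5 - 1*13))*(-1*1²) = -11 + (-19 - (5 - 13))*(-1*1) = -11 + (-19 - 1*(-8))*(-1) = -11 + (-19 + 8)*(-1) = -11 - 11*(-1) = -11 + 11 = 0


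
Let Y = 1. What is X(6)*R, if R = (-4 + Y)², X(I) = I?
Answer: 54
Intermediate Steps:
R = 9 (R = (-4 + 1)² = (-3)² = 9)
X(6)*R = 6*9 = 54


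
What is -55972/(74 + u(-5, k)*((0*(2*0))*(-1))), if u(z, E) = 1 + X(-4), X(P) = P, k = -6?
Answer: -27986/37 ≈ -756.38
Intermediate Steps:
u(z, E) = -3 (u(z, E) = 1 - 4 = -3)
-55972/(74 + u(-5, k)*((0*(2*0))*(-1))) = -55972/(74 - 3*0*(2*0)*(-1)) = -55972/(74 - 3*0*0*(-1)) = -55972/(74 - 0*(-1)) = -55972/(74 - 3*0) = -55972/(74 + 0) = -55972/74 = -55972*1/74 = -27986/37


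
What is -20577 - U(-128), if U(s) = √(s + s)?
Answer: -20577 - 16*I ≈ -20577.0 - 16.0*I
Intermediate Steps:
U(s) = √2*√s (U(s) = √(2*s) = √2*√s)
-20577 - U(-128) = -20577 - √2*√(-128) = -20577 - √2*8*I*√2 = -20577 - 16*I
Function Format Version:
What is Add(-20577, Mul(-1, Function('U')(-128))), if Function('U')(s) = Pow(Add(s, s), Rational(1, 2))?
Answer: Add(-20577, Mul(-16, I)) ≈ Add(-20577., Mul(-16.000, I))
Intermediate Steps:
Function('U')(s) = Mul(Pow(2, Rational(1, 2)), Pow(s, Rational(1, 2))) (Function('U')(s) = Pow(Mul(2, s), Rational(1, 2)) = Mul(Pow(2, Rational(1, 2)), Pow(s, Rational(1, 2))))
Add(-20577, Mul(-1, Function('U')(-128))) = Add(-20577, Mul(-1, Mul(Pow(2, Rational(1, 2)), Pow(-128, Rational(1, 2))))) = Add(-20577, Mul(-1, Mul(Pow(2, Rational(1, 2)), Mul(8, I, Pow(2, Rational(1, 2)))))) = Add(-20577, Mul(-1, Mul(16, I))) = Add(-20577, Mul(-16, I))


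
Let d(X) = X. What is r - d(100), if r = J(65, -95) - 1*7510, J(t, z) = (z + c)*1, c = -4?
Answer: -7709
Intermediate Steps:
J(t, z) = -4 + z (J(t, z) = (z - 4)*1 = (-4 + z)*1 = -4 + z)
r = -7609 (r = (-4 - 95) - 1*7510 = -99 - 7510 = -7609)
r - d(100) = -7609 - 1*100 = -7609 - 100 = -7709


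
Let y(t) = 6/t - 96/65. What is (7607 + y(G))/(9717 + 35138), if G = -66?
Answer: 5437884/32071325 ≈ 0.16956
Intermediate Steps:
y(t) = -96/65 + 6/t (y(t) = 6/t - 96*1/65 = 6/t - 96/65 = -96/65 + 6/t)
(7607 + y(G))/(9717 + 35138) = (7607 + (-96/65 + 6/(-66)))/(9717 + 35138) = (7607 + (-96/65 + 6*(-1/66)))/44855 = (7607 + (-96/65 - 1/11))*(1/44855) = (7607 - 1121/715)*(1/44855) = (5437884/715)*(1/44855) = 5437884/32071325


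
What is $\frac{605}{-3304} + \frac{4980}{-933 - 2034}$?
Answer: $- \frac{6082985}{3267656} \approx -1.8616$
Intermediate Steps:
$\frac{605}{-3304} + \frac{4980}{-933 - 2034} = 605 \left(- \frac{1}{3304}\right) + \frac{4980}{-2967} = - \frac{605}{3304} + 4980 \left(- \frac{1}{2967}\right) = - \frac{605}{3304} - \frac{1660}{989} = - \frac{6082985}{3267656}$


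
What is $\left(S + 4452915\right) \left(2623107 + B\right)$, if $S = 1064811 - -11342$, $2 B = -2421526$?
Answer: $7808946015392$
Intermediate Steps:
$B = -1210763$ ($B = \frac{1}{2} \left(-2421526\right) = -1210763$)
$S = 1076153$ ($S = 1064811 + 11342 = 1076153$)
$\left(S + 4452915\right) \left(2623107 + B\right) = \left(1076153 + 4452915\right) \left(2623107 - 1210763\right) = 5529068 \cdot 1412344 = 7808946015392$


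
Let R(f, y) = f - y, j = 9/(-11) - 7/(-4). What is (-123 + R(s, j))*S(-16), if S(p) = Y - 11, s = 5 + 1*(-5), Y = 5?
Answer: 16359/22 ≈ 743.59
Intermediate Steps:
j = 41/44 (j = 9*(-1/11) - 7*(-1/4) = -9/11 + 7/4 = 41/44 ≈ 0.93182)
s = 0 (s = 5 - 5 = 0)
S(p) = -6 (S(p) = 5 - 11 = -6)
(-123 + R(s, j))*S(-16) = (-123 + (0 - 1*41/44))*(-6) = (-123 + (0 - 41/44))*(-6) = (-123 - 41/44)*(-6) = -5453/44*(-6) = 16359/22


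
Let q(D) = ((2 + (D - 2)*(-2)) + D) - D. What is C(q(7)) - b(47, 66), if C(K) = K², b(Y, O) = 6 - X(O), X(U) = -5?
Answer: 53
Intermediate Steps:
b(Y, O) = 11 (b(Y, O) = 6 - 1*(-5) = 6 + 5 = 11)
q(D) = 6 - 2*D (q(D) = ((2 + (-2 + D)*(-2)) + D) - D = ((2 + (4 - 2*D)) + D) - D = ((6 - 2*D) + D) - D = (6 - D) - D = 6 - 2*D)
C(q(7)) - b(47, 66) = (6 - 2*7)² - 1*11 = (6 - 14)² - 11 = (-8)² - 11 = 64 - 11 = 53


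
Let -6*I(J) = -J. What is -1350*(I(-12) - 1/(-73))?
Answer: 195750/73 ≈ 2681.5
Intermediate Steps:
I(J) = J/6 (I(J) = -(-1)*J/6 = J/6)
-1350*(I(-12) - 1/(-73)) = -1350*((⅙)*(-12) - 1/(-73)) = -1350*(-2 - 1*(-1/73)) = -1350*(-2 + 1/73) = -1350*(-145/73) = 195750/73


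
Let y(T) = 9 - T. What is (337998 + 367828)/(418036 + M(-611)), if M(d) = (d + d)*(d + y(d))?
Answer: 352913/203519 ≈ 1.7341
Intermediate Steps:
M(d) = 18*d (M(d) = (d + d)*(d + (9 - d)) = (2*d)*9 = 18*d)
(337998 + 367828)/(418036 + M(-611)) = (337998 + 367828)/(418036 + 18*(-611)) = 705826/(418036 - 10998) = 705826/407038 = 705826*(1/407038) = 352913/203519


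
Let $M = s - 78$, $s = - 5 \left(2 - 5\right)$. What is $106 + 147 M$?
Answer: $-9155$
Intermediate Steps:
$s = 15$ ($s = \left(-5\right) \left(-3\right) = 15$)
$M = -63$ ($M = 15 - 78 = -63$)
$106 + 147 M = 106 + 147 \left(-63\right) = 106 - 9261 = -9155$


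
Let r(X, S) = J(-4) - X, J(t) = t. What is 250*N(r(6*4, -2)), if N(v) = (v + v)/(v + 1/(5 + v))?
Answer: 64400/129 ≈ 499.22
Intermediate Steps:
r(X, S) = -4 - X
N(v) = 2*v/(v + 1/(5 + v)) (N(v) = (2*v)/(v + 1/(5 + v)) = 2*v/(v + 1/(5 + v)))
250*N(r(6*4, -2)) = 250*(2*(-4 - 6*4)*(5 + (-4 - 6*4))/(1 + (-4 - 6*4)**2 + 5*(-4 - 6*4))) = 250*(2*(-4 - 1*24)*(5 + (-4 - 1*24))/(1 + (-4 - 1*24)**2 + 5*(-4 - 1*24))) = 250*(2*(-4 - 24)*(5 + (-4 - 24))/(1 + (-4 - 24)**2 + 5*(-4 - 24))) = 250*(2*(-28)*(5 - 28)/(1 + (-28)**2 + 5*(-28))) = 250*(2*(-28)*(-23)/(1 + 784 - 140)) = 250*(2*(-28)*(-23)/645) = 250*(2*(-28)*(1/645)*(-23)) = 250*(1288/645) = 64400/129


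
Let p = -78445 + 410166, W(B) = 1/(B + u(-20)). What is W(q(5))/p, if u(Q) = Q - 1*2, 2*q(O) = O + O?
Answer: -1/5639257 ≈ -1.7733e-7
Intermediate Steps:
q(O) = O (q(O) = (O + O)/2 = (2*O)/2 = O)
u(Q) = -2 + Q (u(Q) = Q - 2 = -2 + Q)
W(B) = 1/(-22 + B) (W(B) = 1/(B + (-2 - 20)) = 1/(B - 22) = 1/(-22 + B))
p = 331721
W(q(5))/p = 1/((-22 + 5)*331721) = (1/331721)/(-17) = -1/17*1/331721 = -1/5639257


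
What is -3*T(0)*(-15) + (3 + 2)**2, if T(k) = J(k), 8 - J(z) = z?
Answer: 385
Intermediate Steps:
J(z) = 8 - z
T(k) = 8 - k
-3*T(0)*(-15) + (3 + 2)**2 = -3*(8 - 1*0)*(-15) + (3 + 2)**2 = -3*(8 + 0)*(-15) + 5**2 = -3*8*(-15) + 25 = -24*(-15) + 25 = 360 + 25 = 385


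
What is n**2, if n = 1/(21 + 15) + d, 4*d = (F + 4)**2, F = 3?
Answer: 48841/324 ≈ 150.74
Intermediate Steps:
d = 49/4 (d = (3 + 4)**2/4 = (1/4)*7**2 = (1/4)*49 = 49/4 ≈ 12.250)
n = 221/18 (n = 1/(21 + 15) + 49/4 = 1/36 + 49/4 = 221/18 ≈ 12.278)
n**2 = (221/18)**2 = 48841/324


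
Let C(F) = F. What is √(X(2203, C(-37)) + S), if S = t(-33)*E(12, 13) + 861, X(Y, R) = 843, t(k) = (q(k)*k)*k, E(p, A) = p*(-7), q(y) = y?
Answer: 2*√755103 ≈ 1737.9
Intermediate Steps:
E(p, A) = -7*p
t(k) = k³ (t(k) = (k*k)*k = k²*k = k³)
S = 3019569 (S = (-33)³*(-7*12) + 861 = -35937*(-84) + 861 = 3018708 + 861 = 3019569)
√(X(2203, C(-37)) + S) = √(843 + 3019569) = √3020412 = 2*√755103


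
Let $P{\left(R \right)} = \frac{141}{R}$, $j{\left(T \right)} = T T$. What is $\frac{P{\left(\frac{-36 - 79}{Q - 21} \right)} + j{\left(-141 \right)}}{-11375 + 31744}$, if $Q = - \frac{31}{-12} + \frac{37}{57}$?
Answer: $\frac{173950337}{178025060} \approx 0.97711$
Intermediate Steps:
$Q = \frac{737}{228}$ ($Q = \left(-31\right) \left(- \frac{1}{12}\right) + 37 \cdot \frac{1}{57} = \frac{31}{12} + \frac{37}{57} = \frac{737}{228} \approx 3.2325$)
$j{\left(T \right)} = T^{2}$
$\frac{P{\left(\frac{-36 - 79}{Q - 21} \right)} + j{\left(-141 \right)}}{-11375 + 31744} = \frac{\frac{141}{\left(-36 - 79\right) \frac{1}{\frac{737}{228} - 21}} + \left(-141\right)^{2}}{-11375 + 31744} = \frac{\frac{141}{\left(-115\right) \frac{1}{- \frac{4051}{228}}} + 19881}{20369} = \left(\frac{141}{\left(-115\right) \left(- \frac{228}{4051}\right)} + 19881\right) \frac{1}{20369} = \left(\frac{141}{\frac{26220}{4051}} + 19881\right) \frac{1}{20369} = \left(141 \cdot \frac{4051}{26220} + 19881\right) \frac{1}{20369} = \left(\frac{190397}{8740} + 19881\right) \frac{1}{20369} = \frac{173950337}{8740} \cdot \frac{1}{20369} = \frac{173950337}{178025060}$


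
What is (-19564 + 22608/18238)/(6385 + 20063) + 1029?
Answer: 61998779809/60294828 ≈ 1028.3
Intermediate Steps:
(-19564 + 22608/18238)/(6385 + 20063) + 1029 = (-19564 + 22608*(1/18238))/26448 + 1029 = (-19564 + 11304/9119)*(1/26448) + 1029 = -178392812/9119*1/26448 + 1029 = -44598203/60294828 + 1029 = 61998779809/60294828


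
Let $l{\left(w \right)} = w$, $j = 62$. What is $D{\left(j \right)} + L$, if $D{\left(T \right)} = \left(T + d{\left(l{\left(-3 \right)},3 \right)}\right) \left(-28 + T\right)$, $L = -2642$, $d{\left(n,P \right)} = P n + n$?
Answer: $-942$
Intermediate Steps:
$d{\left(n,P \right)} = n + P n$
$D{\left(T \right)} = \left(-28 + T\right) \left(-12 + T\right)$ ($D{\left(T \right)} = \left(T - 3 \left(1 + 3\right)\right) \left(-28 + T\right) = \left(T - 12\right) \left(-28 + T\right) = \left(-12 + T\right) \left(-28 + T\right) = \left(-28 + T\right) \left(-12 + T\right)$)
$D{\left(j \right)} + L = \left(336 + 62^{2} - 2480\right) - 2642 = \left(336 + 3844 - 2480\right) - 2642 = 1700 - 2642 = -942$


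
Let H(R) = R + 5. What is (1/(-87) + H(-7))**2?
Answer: 30625/7569 ≈ 4.0461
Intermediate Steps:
H(R) = 5 + R
(1/(-87) + H(-7))**2 = (1/(-87) + (5 - 7))**2 = (-1/87 - 2)**2 = (-175/87)**2 = 30625/7569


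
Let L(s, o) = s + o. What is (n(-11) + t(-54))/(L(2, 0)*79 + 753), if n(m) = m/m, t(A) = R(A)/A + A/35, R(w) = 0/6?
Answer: -19/31885 ≈ -0.00059589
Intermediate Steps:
R(w) = 0 (R(w) = 0*(⅙) = 0)
L(s, o) = o + s
t(A) = A/35 (t(A) = 0/A + A/35 = 0 + A*(1/35) = 0 + A/35 = A/35)
n(m) = 1
(n(-11) + t(-54))/(L(2, 0)*79 + 753) = (1 + (1/35)*(-54))/((0 + 2)*79 + 753) = (1 - 54/35)/(2*79 + 753) = -19/(35*(158 + 753)) = -19/35/911 = -19/35*1/911 = -19/31885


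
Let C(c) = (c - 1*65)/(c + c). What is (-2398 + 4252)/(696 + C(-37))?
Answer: 7622/2867 ≈ 2.6585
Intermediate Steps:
C(c) = (-65 + c)/(2*c) (C(c) = (c - 65)/((2*c)) = (-65 + c)*(1/(2*c)) = (-65 + c)/(2*c))
(-2398 + 4252)/(696 + C(-37)) = (-2398 + 4252)/(696 + (½)*(-65 - 37)/(-37)) = 1854/(696 + (½)*(-1/37)*(-102)) = 1854/(696 + 51/37) = 1854/(25803/37) = 1854*(37/25803) = 7622/2867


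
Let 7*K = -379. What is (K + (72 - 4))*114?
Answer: 11058/7 ≈ 1579.7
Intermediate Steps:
K = -379/7 (K = (⅐)*(-379) = -379/7 ≈ -54.143)
(K + (72 - 4))*114 = (-379/7 + (72 - 4))*114 = (-379/7 + 68)*114 = (97/7)*114 = 11058/7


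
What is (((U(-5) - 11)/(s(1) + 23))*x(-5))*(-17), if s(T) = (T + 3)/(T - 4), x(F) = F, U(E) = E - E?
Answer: -561/13 ≈ -43.154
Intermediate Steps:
U(E) = 0
s(T) = (3 + T)/(-4 + T)
(((U(-5) - 11)/(s(1) + 23))*x(-5))*(-17) = (((0 - 11)/((3 + 1)/(-4 + 1) + 23))*(-5))*(-17) = (-11/(4/(-3) + 23)*(-5))*(-17) = (-11/(-⅓*4 + 23)*(-5))*(-17) = (-11/(-4/3 + 23)*(-5))*(-17) = (-11/65/3*(-5))*(-17) = (-11*3/65*(-5))*(-17) = -33/65*(-5)*(-17) = (33/13)*(-17) = -561/13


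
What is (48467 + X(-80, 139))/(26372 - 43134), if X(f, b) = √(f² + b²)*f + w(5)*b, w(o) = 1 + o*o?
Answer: -52081/16762 + 40*√89/493 ≈ -2.3417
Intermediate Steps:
w(o) = 1 + o²
X(f, b) = 26*b + f*√(b² + f²) (X(f, b) = √(f² + b²)*f + (1 + 5²)*b = √(b² + f²)*f + (1 + 25)*b = f*√(b² + f²) + 26*b = 26*b + f*√(b² + f²))
(48467 + X(-80, 139))/(26372 - 43134) = (48467 + (26*139 - 80*√(139² + (-80)²)))/(26372 - 43134) = (48467 + (3614 - 80*√(19321 + 6400)))/(-16762) = (48467 + (3614 - 1360*√89))*(-1/16762) = (52081 - 1360*√89)*(-1/16762) = -52081/16762 + 40*√89/493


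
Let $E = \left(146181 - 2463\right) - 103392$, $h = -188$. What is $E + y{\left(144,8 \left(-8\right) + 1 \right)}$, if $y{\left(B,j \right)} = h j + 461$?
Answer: $52631$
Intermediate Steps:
$y{\left(B,j \right)} = 461 - 188 j$ ($y{\left(B,j \right)} = - 188 j + 461 = 461 - 188 j$)
$E = 40326$ ($E = 143718 - 103392 = 40326$)
$E + y{\left(144,8 \left(-8\right) + 1 \right)} = 40326 - \left(-461 + 188 \left(8 \left(-8\right) + 1\right)\right) = 40326 - \left(-461 + 188 \left(-64 + 1\right)\right) = 40326 + \left(461 - -11844\right) = 40326 + \left(461 + 11844\right) = 40326 + 12305 = 52631$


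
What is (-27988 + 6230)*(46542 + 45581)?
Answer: -2004412234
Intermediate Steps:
(-27988 + 6230)*(46542 + 45581) = -21758*92123 = -2004412234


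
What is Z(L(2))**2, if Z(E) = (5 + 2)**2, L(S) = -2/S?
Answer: 2401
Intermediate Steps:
Z(E) = 49 (Z(E) = 7**2 = 49)
Z(L(2))**2 = 49**2 = 2401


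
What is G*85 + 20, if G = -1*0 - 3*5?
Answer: -1255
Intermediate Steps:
G = -15 (G = 0 - 15 = -15)
G*85 + 20 = -15*85 + 20 = -1275 + 20 = -1255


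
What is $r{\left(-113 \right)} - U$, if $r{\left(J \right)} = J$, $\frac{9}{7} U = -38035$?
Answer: $\frac{265228}{9} \approx 29470.0$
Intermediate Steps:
$U = - \frac{266245}{9}$ ($U = \frac{7}{9} \left(-38035\right) = - \frac{266245}{9} \approx -29583.0$)
$r{\left(-113 \right)} - U = -113 - - \frac{266245}{9} = -113 + \frac{266245}{9} = \frac{265228}{9}$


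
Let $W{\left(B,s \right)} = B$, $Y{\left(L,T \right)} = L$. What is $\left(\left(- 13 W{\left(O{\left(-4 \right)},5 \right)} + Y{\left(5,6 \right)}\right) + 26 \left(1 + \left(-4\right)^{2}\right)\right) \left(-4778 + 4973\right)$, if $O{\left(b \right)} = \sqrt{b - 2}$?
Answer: $87165 - 2535 i \sqrt{6} \approx 87165.0 - 6209.5 i$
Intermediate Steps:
$O{\left(b \right)} = \sqrt{-2 + b}$
$\left(\left(- 13 W{\left(O{\left(-4 \right)},5 \right)} + Y{\left(5,6 \right)}\right) + 26 \left(1 + \left(-4\right)^{2}\right)\right) \left(-4778 + 4973\right) = \left(\left(- 13 \sqrt{-2 - 4} + 5\right) + 26 \left(1 + \left(-4\right)^{2}\right)\right) \left(-4778 + 4973\right) = \left(\left(- 13 \sqrt{-6} + 5\right) + 26 \left(1 + 16\right)\right) 195 = \left(\left(- 13 i \sqrt{6} + 5\right) + 26 \cdot 17\right) 195 = \left(\left(- 13 i \sqrt{6} + 5\right) + 442\right) 195 = \left(\left(5 - 13 i \sqrt{6}\right) + 442\right) 195 = \left(447 - 13 i \sqrt{6}\right) 195 = 87165 - 2535 i \sqrt{6}$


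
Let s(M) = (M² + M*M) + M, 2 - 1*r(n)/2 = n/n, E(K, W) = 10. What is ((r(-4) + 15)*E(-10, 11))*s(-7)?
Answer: 15470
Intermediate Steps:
r(n) = 2 (r(n) = 4 - 2*n/n = 4 - 2*1 = 4 - 2 = 2)
s(M) = M + 2*M² (s(M) = (M² + M²) + M = 2*M² + M = M + 2*M²)
((r(-4) + 15)*E(-10, 11))*s(-7) = ((2 + 15)*10)*(-7*(1 + 2*(-7))) = (17*10)*(-7*(1 - 14)) = 170*(-7*(-13)) = 170*91 = 15470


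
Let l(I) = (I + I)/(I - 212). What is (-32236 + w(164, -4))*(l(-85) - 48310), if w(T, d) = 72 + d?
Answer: 461543247200/297 ≈ 1.5540e+9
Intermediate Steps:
l(I) = 2*I/(-212 + I) (l(I) = (2*I)/(-212 + I) = 2*I/(-212 + I))
(-32236 + w(164, -4))*(l(-85) - 48310) = (-32236 + (72 - 4))*(2*(-85)/(-212 - 85) - 48310) = (-32236 + 68)*(2*(-85)/(-297) - 48310) = -32168*(2*(-85)*(-1/297) - 48310) = -32168*(170/297 - 48310) = -32168*(-14347900/297) = 461543247200/297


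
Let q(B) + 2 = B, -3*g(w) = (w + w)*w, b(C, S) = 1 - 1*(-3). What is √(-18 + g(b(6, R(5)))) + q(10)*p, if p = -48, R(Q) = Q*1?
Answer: -384 + I*√258/3 ≈ -384.0 + 5.3541*I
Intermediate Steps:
R(Q) = Q
b(C, S) = 4 (b(C, S) = 1 + 3 = 4)
g(w) = -2*w²/3 (g(w) = -(w + w)*w/3 = -2*w*w/3 = -2*w²/3)
q(B) = -2 + B
√(-18 + g(b(6, R(5)))) + q(10)*p = √(-18 - ⅔*4²) + (-2 + 10)*(-48) = √(-18 - ⅔*16) + 8*(-48) = √(-18 - 32/3) - 384 = √(-86/3) - 384 = I*√258/3 - 384 = -384 + I*√258/3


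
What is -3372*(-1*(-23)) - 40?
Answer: -77596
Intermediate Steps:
-3372*(-1*(-23)) - 40 = -3372*23 - 40 = -281*276 - 40 = -77556 - 40 = -77596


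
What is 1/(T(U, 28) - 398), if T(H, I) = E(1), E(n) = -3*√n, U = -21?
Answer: -1/401 ≈ -0.0024938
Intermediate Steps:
T(H, I) = -3 (T(H, I) = -3*√1 = -3*1 = -3)
1/(T(U, 28) - 398) = 1/(-3 - 398) = 1/(-401) = -1/401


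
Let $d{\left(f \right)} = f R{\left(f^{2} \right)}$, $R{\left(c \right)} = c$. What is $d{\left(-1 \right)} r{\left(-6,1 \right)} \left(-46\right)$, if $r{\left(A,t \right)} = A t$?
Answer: $-276$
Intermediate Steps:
$d{\left(f \right)} = f^{3}$ ($d{\left(f \right)} = f f^{2} = f^{3}$)
$d{\left(-1 \right)} r{\left(-6,1 \right)} \left(-46\right) = \left(-1\right)^{3} \left(\left(-6\right) 1\right) \left(-46\right) = \left(-1\right) \left(-6\right) \left(-46\right) = 6 \left(-46\right) = -276$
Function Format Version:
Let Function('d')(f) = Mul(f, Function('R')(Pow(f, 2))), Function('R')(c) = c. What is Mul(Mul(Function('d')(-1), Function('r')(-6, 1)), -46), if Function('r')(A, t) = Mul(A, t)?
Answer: -276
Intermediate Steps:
Function('d')(f) = Pow(f, 3) (Function('d')(f) = Mul(f, Pow(f, 2)) = Pow(f, 3))
Mul(Mul(Function('d')(-1), Function('r')(-6, 1)), -46) = Mul(Mul(Pow(-1, 3), Mul(-6, 1)), -46) = Mul(Mul(-1, -6), -46) = Mul(6, -46) = -276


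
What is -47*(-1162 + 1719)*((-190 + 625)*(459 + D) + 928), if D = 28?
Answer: -5570184367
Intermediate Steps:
-47*(-1162 + 1719)*((-190 + 625)*(459 + D) + 928) = -47*(-1162 + 1719)*((-190 + 625)*(459 + 28) + 928) = -26179*(435*487 + 928) = -26179*(211845 + 928) = -26179*212773 = -47*118514561 = -5570184367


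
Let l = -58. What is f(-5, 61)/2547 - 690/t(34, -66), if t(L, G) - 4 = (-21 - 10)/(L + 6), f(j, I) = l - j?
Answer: -23434679/109521 ≈ -213.97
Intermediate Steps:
f(j, I) = -58 - j
t(L, G) = 4 - 31/(6 + L) (t(L, G) = 4 + (-21 - 10)/(L + 6) = 4 - 31/(6 + L))
f(-5, 61)/2547 - 690/t(34, -66) = (-58 - 1*(-5))/2547 - 690*(6 + 34)/(-7 + 4*34) = (-58 + 5)*(1/2547) - 690*40/(-7 + 136) = -53*1/2547 - 690/((1/40)*129) = -53/2547 - 690/129/40 = -53/2547 - 690*40/129 = -53/2547 - 9200/43 = -23434679/109521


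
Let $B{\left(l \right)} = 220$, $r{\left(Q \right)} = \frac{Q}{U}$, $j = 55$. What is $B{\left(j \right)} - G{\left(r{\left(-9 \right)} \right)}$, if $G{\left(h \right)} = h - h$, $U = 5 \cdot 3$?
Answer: $220$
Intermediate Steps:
$U = 15$
$r{\left(Q \right)} = \frac{Q}{15}$
$G{\left(h \right)} = 0$
$B{\left(j \right)} - G{\left(r{\left(-9 \right)} \right)} = 220 - 0 = 220 + 0 = 220$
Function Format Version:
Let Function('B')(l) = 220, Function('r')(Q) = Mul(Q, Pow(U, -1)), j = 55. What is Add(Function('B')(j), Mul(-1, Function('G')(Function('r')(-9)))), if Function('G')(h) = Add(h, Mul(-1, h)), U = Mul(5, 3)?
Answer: 220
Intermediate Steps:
U = 15
Function('r')(Q) = Mul(Rational(1, 15), Q) (Function('r')(Q) = Mul(Q, Pow(15, -1)) = Mul(Q, Rational(1, 15)) = Mul(Rational(1, 15), Q))
Function('G')(h) = 0
Add(Function('B')(j), Mul(-1, Function('G')(Function('r')(-9)))) = Add(220, Mul(-1, 0)) = Add(220, 0) = 220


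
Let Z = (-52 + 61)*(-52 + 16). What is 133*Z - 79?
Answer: -43171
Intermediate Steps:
Z = -324 (Z = 9*(-36) = -324)
133*Z - 79 = 133*(-324) - 79 = -43092 - 79 = -43171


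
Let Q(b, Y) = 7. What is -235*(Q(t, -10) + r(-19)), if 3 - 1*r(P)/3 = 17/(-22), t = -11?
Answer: -94705/22 ≈ -4304.8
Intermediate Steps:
r(P) = 249/22 (r(P) = 9 - 51/(-22) = 9 - 51*(-1)/22 = 9 - 3*(-17/22) = 9 + 51/22 = 249/22)
-235*(Q(t, -10) + r(-19)) = -235*(7 + 249/22) = -235*403/22 = -94705/22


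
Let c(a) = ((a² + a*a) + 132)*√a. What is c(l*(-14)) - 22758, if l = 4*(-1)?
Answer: -22758 + 12808*√14 ≈ 25165.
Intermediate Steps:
l = -4
c(a) = √a*(132 + 2*a²) (c(a) = ((a² + a²) + 132)*√a = (2*a² + 132)*√a = (132 + 2*a²)*√a = √a*(132 + 2*a²))
c(l*(-14)) - 22758 = 2*√(-4*(-14))*(66 + (-4*(-14))²) - 22758 = 2*√56*(66 + 56²) - 22758 = 2*(2*√14)*(66 + 3136) - 22758 = 2*(2*√14)*3202 - 22758 = 12808*√14 - 22758 = -22758 + 12808*√14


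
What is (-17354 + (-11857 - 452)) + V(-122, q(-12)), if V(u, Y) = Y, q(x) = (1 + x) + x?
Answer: -29686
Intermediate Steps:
q(x) = 1 + 2*x
(-17354 + (-11857 - 452)) + V(-122, q(-12)) = (-17354 + (-11857 - 452)) + (1 + 2*(-12)) = (-17354 - 12309) + (1 - 24) = -29663 - 23 = -29686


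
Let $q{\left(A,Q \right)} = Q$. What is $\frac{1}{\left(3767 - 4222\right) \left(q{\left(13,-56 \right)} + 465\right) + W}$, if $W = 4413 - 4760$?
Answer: $- \frac{1}{186442} \approx -5.3636 \cdot 10^{-6}$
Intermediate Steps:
$W = -347$
$\frac{1}{\left(3767 - 4222\right) \left(q{\left(13,-56 \right)} + 465\right) + W} = \frac{1}{\left(3767 - 4222\right) \left(-56 + 465\right) - 347} = \frac{1}{\left(-455\right) 409 - 347} = \frac{1}{-186095 - 347} = \frac{1}{-186442} = - \frac{1}{186442}$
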